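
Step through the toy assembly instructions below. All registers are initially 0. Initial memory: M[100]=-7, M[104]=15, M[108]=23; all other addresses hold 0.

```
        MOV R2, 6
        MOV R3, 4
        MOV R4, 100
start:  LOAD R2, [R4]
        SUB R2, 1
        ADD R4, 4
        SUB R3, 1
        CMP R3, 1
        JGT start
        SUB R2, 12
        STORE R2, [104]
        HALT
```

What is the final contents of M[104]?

10

after MOV R2, 6: R2=6
after MOV R3, 4: R3=4
after MOV R4, 100: R4=100
after LOAD R2, [R4]: R2=M[100]=-7
after SUB R2, 1: R2=(-7)-1=-8
after ADD R4, 4: R4=100+4=104
after SUB R3, 1: R3=4-1=3
CMP R3, 1  (cmp 3,1)
JGT start: taken
after LOAD R2, [R4]: R2=M[104]=15
after SUB R2, 1: R2=15-1=14
after ADD R4, 4: R4=104+4=108
after SUB R3, 1: R3=3-1=2
CMP R3, 1  (cmp 2,1)
JGT start: taken
after LOAD R2, [R4]: R2=M[108]=23
after SUB R2, 1: R2=23-1=22
after ADD R4, 4: R4=108+4=112
after SUB R3, 1: R3=2-1=1
CMP R3, 1  (cmp 1,1)
JGT start: not taken
after SUB R2, 12: R2=22-12=10
STORE R2, [104] → M[104]=10
halt.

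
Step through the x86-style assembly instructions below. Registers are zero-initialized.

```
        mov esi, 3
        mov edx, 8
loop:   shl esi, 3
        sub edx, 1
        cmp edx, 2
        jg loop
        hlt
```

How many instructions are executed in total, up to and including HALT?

esi=3
edx=8
esi=3<<3=24
edx=8-1=7
cmp edx, 2  (cmp 7,2)
jg loop: taken
esi=24<<3=192
edx=7-1=6
cmp edx, 2  (cmp 6,2)
jg loop: taken
esi=192<<3=1536
edx=6-1=5
cmp edx, 2  (cmp 5,2)
jg loop: taken
esi=1536<<3=12288
edx=5-1=4
cmp edx, 2  (cmp 4,2)
jg loop: taken
esi=12288<<3=98304
edx=4-1=3
cmp edx, 2  (cmp 3,2)
jg loop: taken
esi=98304<<3=786432
edx=3-1=2
cmp edx, 2  (cmp 2,2)
jg loop: not taken
halt.
Total executed instructions: 27.

27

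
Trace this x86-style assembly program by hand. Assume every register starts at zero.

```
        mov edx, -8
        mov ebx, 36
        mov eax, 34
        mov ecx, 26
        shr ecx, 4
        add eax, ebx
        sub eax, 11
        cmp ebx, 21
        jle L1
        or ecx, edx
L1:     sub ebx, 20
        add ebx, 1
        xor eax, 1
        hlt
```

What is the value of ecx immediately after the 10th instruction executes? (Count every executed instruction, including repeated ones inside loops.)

mov edx, -8 → edx=-8
mov ebx, 36 → ebx=36
mov eax, 34 → eax=34
mov ecx, 26 → ecx=26
shr ecx, 4 → ecx=26>>4=1
add eax, ebx → eax=34+36=70
sub eax, 11 → eax=70-11=59
cmp ebx, 21  (cmp 36,21)
jle L1: not taken
or ecx, edx → ecx=1|(-8)=-7
After step 10: ecx = -7.

-7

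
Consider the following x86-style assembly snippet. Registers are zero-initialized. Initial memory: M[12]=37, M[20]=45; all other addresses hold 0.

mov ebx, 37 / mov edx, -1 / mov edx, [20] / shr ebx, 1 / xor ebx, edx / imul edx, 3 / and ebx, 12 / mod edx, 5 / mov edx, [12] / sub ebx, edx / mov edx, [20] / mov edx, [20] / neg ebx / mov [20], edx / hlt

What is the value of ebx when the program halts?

mov ebx, 37 → ebx=37
mov edx, -1 → edx=-1
mov edx, [20] → edx=M[20]=45
shr ebx, 1 → ebx=37>>1=18
xor ebx, edx → ebx=18^45=63
imul edx, 3 → edx=45*3=135
and ebx, 12 → ebx=63&12=12
mod edx, 5 → edx=135%5=0
mov edx, [12] → edx=M[12]=37
sub ebx, edx → ebx=12-37=-25
mov edx, [20] → edx=M[20]=45
mov edx, [20] → edx=M[20]=45
neg ebx → ebx=-(-25)=25
mov [20], edx → M[20]=45
halt.

25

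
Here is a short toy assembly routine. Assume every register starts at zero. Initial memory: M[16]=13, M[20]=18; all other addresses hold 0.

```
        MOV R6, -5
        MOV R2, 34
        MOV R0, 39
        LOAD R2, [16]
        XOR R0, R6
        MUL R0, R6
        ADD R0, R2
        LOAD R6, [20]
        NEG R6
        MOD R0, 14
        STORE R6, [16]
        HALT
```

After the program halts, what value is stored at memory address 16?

after MOV R6, -5: R6=-5
after MOV R2, 34: R2=34
after MOV R0, 39: R0=39
after LOAD R2, [16]: R2=M[16]=13
after XOR R0, R6: R0=39^(-5)=-36
after MUL R0, R6: R0=(-36)*(-5)=180
after ADD R0, R2: R0=180+13=193
after LOAD R6, [20]: R6=M[20]=18
after NEG R6: R6=-(18)=-18
after MOD R0, 14: R0=193%14=11
STORE R6, [16] → M[16]=-18
halt.

-18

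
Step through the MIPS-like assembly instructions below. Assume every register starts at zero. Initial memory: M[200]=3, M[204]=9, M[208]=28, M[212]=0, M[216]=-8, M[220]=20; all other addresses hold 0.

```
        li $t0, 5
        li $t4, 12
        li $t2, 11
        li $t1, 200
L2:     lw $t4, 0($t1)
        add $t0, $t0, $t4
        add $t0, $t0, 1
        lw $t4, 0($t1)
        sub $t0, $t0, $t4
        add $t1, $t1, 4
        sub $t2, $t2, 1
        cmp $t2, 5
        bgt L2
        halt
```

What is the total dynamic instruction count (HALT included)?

59

after li $t0, 5: $t0=5
after li $t4, 12: $t4=12
after li $t2, 11: $t2=11
after li $t1, 200: $t1=200
after lw $t4, 0($t1): $t4=M[200]=3
after add $t0, $t0, $t4: $t0=5+3=8
after add $t0, $t0, 1: $t0=8+1=9
after lw $t4, 0($t1): $t4=M[200]=3
after sub $t0, $t0, $t4: $t0=9-3=6
after add $t1, $t1, 4: $t1=200+4=204
after sub $t2, $t2, 1: $t2=11-1=10
cmp $t2, 5  (cmp 10,5)
bgt L2: taken
after lw $t4, 0($t1): $t4=M[204]=9
after add $t0, $t0, $t4: $t0=6+9=15
after add $t0, $t0, 1: $t0=15+1=16
after lw $t4, 0($t1): $t4=M[204]=9
after sub $t0, $t0, $t4: $t0=16-9=7
after add $t1, $t1, 4: $t1=204+4=208
after sub $t2, $t2, 1: $t2=10-1=9
cmp $t2, 5  (cmp 9,5)
bgt L2: taken
after lw $t4, 0($t1): $t4=M[208]=28
after add $t0, $t0, $t4: $t0=7+28=35
after add $t0, $t0, 1: $t0=35+1=36
after lw $t4, 0($t1): $t4=M[208]=28
after sub $t0, $t0, $t4: $t0=36-28=8
after add $t1, $t1, 4: $t1=208+4=212
after sub $t2, $t2, 1: $t2=9-1=8
cmp $t2, 5  (cmp 8,5)
bgt L2: taken
after lw $t4, 0($t1): $t4=M[212]=0
after add $t0, $t0, $t4: $t0=8+0=8
after add $t0, $t0, 1: $t0=8+1=9
after lw $t4, 0($t1): $t4=M[212]=0
after sub $t0, $t0, $t4: $t0=9-0=9
after add $t1, $t1, 4: $t1=212+4=216
after sub $t2, $t2, 1: $t2=8-1=7
cmp $t2, 5  (cmp 7,5)
bgt L2: taken
after lw $t4, 0($t1): $t4=M[216]=-8
after add $t0, $t0, $t4: $t0=9+(-8)=1
after add $t0, $t0, 1: $t0=1+1=2
after lw $t4, 0($t1): $t4=M[216]=-8
after sub $t0, $t0, $t4: $t0=2-(-8)=10
after add $t1, $t1, 4: $t1=216+4=220
after sub $t2, $t2, 1: $t2=7-1=6
cmp $t2, 5  (cmp 6,5)
bgt L2: taken
after lw $t4, 0($t1): $t4=M[220]=20
after add $t0, $t0, $t4: $t0=10+20=30
after add $t0, $t0, 1: $t0=30+1=31
after lw $t4, 0($t1): $t4=M[220]=20
after sub $t0, $t0, $t4: $t0=31-20=11
after add $t1, $t1, 4: $t1=220+4=224
after sub $t2, $t2, 1: $t2=6-1=5
cmp $t2, 5  (cmp 5,5)
bgt L2: not taken
halt.
Total executed instructions: 59.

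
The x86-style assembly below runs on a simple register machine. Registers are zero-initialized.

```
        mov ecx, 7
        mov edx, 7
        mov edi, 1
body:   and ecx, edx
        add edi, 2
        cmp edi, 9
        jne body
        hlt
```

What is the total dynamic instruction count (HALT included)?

ecx=7
edx=7
edi=1
ecx=7&7=7
edi=1+2=3
cmp edi, 9  (cmp 3,9)
jne body: taken
ecx=7&7=7
edi=3+2=5
cmp edi, 9  (cmp 5,9)
jne body: taken
ecx=7&7=7
edi=5+2=7
cmp edi, 9  (cmp 7,9)
jne body: taken
ecx=7&7=7
edi=7+2=9
cmp edi, 9  (cmp 9,9)
jne body: not taken
halt.
Total executed instructions: 20.

20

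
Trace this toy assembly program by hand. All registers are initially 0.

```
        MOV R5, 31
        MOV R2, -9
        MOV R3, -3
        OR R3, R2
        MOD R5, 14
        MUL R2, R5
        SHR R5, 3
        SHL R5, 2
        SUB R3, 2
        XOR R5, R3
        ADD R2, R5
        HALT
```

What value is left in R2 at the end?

after MOV R5, 31: R5=31
after MOV R2, -9: R2=-9
after MOV R3, -3: R3=-3
after OR R3, R2: R3=(-3)|(-9)=-1
after MOD R5, 14: R5=31%14=3
after MUL R2, R5: R2=(-9)*3=-27
after SHR R5, 3: R5=3>>3=0
after SHL R5, 2: R5=0<<2=0
after SUB R3, 2: R3=(-1)-2=-3
after XOR R5, R3: R5=0^(-3)=-3
after ADD R2, R5: R2=(-27)+(-3)=-30
halt.

-30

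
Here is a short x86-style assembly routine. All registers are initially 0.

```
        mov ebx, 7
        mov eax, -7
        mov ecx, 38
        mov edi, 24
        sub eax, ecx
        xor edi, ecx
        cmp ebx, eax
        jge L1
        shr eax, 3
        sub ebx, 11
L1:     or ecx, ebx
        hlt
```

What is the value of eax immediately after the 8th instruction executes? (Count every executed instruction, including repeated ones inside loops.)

ebx=7
eax=-7
ecx=38
edi=24
eax=(-7)-38=-45
edi=24^38=62
cmp ebx, eax  (cmp 7,-45)
jge L1: taken
After step 8: eax = -45.

-45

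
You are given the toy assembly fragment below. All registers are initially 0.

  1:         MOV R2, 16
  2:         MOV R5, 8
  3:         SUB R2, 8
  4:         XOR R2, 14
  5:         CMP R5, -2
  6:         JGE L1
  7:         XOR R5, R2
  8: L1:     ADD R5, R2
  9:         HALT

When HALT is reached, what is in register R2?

6

MOV R2, 16 → R2=16
MOV R5, 8 → R5=8
SUB R2, 8 → R2=16-8=8
XOR R2, 14 → R2=8^14=6
CMP R5, -2  (cmp 8,-2)
JGE L1: taken
ADD R5, R2 → R5=8+6=14
halt.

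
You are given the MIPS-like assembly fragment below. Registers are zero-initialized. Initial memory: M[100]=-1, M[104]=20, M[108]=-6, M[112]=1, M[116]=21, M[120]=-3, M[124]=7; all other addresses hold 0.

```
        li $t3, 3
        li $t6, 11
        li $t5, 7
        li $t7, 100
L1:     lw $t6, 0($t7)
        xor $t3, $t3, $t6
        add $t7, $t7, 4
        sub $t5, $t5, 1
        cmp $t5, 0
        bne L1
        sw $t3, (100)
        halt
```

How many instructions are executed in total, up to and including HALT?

li $t3, 3 → $t3=3
li $t6, 11 → $t6=11
li $t5, 7 → $t5=7
li $t7, 100 → $t7=100
lw $t6, 0($t7) → $t6=M[100]=-1
xor $t3, $t3, $t6 → $t3=3^(-1)=-4
add $t7, $t7, 4 → $t7=100+4=104
sub $t5, $t5, 1 → $t5=7-1=6
cmp $t5, 0  (cmp 6,0)
bne L1: taken
lw $t6, 0($t7) → $t6=M[104]=20
xor $t3, $t3, $t6 → $t3=(-4)^20=-24
add $t7, $t7, 4 → $t7=104+4=108
sub $t5, $t5, 1 → $t5=6-1=5
cmp $t5, 0  (cmp 5,0)
bne L1: taken
lw $t6, 0($t7) → $t6=M[108]=-6
xor $t3, $t3, $t6 → $t3=(-24)^(-6)=18
add $t7, $t7, 4 → $t7=108+4=112
sub $t5, $t5, 1 → $t5=5-1=4
cmp $t5, 0  (cmp 4,0)
bne L1: taken
lw $t6, 0($t7) → $t6=M[112]=1
xor $t3, $t3, $t6 → $t3=18^1=19
add $t7, $t7, 4 → $t7=112+4=116
sub $t5, $t5, 1 → $t5=4-1=3
cmp $t5, 0  (cmp 3,0)
bne L1: taken
lw $t6, 0($t7) → $t6=M[116]=21
xor $t3, $t3, $t6 → $t3=19^21=6
add $t7, $t7, 4 → $t7=116+4=120
sub $t5, $t5, 1 → $t5=3-1=2
cmp $t5, 0  (cmp 2,0)
bne L1: taken
lw $t6, 0($t7) → $t6=M[120]=-3
xor $t3, $t3, $t6 → $t3=6^(-3)=-5
add $t7, $t7, 4 → $t7=120+4=124
sub $t5, $t5, 1 → $t5=2-1=1
cmp $t5, 0  (cmp 1,0)
bne L1: taken
lw $t6, 0($t7) → $t6=M[124]=7
xor $t3, $t3, $t6 → $t3=(-5)^7=-4
add $t7, $t7, 4 → $t7=124+4=128
sub $t5, $t5, 1 → $t5=1-1=0
cmp $t5, 0  (cmp 0,0)
bne L1: not taken
sw $t3, (100) → M[100]=-4
halt.
Total executed instructions: 48.

48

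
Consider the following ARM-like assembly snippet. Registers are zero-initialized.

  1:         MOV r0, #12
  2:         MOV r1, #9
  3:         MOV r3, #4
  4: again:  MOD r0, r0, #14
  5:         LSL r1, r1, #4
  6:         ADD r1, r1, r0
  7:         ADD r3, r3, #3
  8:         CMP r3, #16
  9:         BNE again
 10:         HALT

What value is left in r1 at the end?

642252

MOV r0, #12 → r0=12
MOV r1, #9 → r1=9
MOV r3, #4 → r3=4
MOD r0, r0, #14 → r0=12%14=12
LSL r1, r1, #4 → r1=9<<4=144
ADD r1, r1, r0 → r1=144+12=156
ADD r3, r3, #3 → r3=4+3=7
CMP r3, #16  (cmp 7,16)
BNE again: taken
MOD r0, r0, #14 → r0=12%14=12
LSL r1, r1, #4 → r1=156<<4=2496
ADD r1, r1, r0 → r1=2496+12=2508
ADD r3, r3, #3 → r3=7+3=10
CMP r3, #16  (cmp 10,16)
BNE again: taken
MOD r0, r0, #14 → r0=12%14=12
LSL r1, r1, #4 → r1=2508<<4=40128
ADD r1, r1, r0 → r1=40128+12=40140
ADD r3, r3, #3 → r3=10+3=13
CMP r3, #16  (cmp 13,16)
BNE again: taken
MOD r0, r0, #14 → r0=12%14=12
LSL r1, r1, #4 → r1=40140<<4=642240
ADD r1, r1, r0 → r1=642240+12=642252
ADD r3, r3, #3 → r3=13+3=16
CMP r3, #16  (cmp 16,16)
BNE again: not taken
halt.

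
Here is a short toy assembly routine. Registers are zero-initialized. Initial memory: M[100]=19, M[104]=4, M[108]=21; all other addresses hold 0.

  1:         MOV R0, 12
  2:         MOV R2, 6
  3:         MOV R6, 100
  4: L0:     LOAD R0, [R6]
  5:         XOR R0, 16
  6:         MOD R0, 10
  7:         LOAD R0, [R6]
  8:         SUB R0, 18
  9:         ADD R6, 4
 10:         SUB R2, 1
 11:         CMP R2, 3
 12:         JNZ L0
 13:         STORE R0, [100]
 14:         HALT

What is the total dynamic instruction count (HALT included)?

R0=12
R2=6
R6=100
R0=M[100]=19
R0=19^16=3
R0=3%10=3
R0=M[100]=19
R0=19-18=1
R6=100+4=104
R2=6-1=5
CMP R2, 3  (cmp 5,3)
JNZ L0: taken
R0=M[104]=4
R0=4^16=20
R0=20%10=0
R0=M[104]=4
R0=4-18=-14
R6=104+4=108
R2=5-1=4
CMP R2, 3  (cmp 4,3)
JNZ L0: taken
R0=M[108]=21
R0=21^16=5
R0=5%10=5
R0=M[108]=21
R0=21-18=3
R6=108+4=112
R2=4-1=3
CMP R2, 3  (cmp 3,3)
JNZ L0: not taken
STORE R0, [100] → M[100]=3
halt.
Total executed instructions: 32.

32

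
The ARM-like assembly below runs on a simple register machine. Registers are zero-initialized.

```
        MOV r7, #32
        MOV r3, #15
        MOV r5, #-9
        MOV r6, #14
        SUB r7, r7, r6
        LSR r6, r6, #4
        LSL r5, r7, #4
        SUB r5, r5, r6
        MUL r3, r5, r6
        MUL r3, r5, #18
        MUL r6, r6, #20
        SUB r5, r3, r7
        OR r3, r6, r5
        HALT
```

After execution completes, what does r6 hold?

0

MOV r7, #32 → r7=32
MOV r3, #15 → r3=15
MOV r5, #-9 → r5=-9
MOV r6, #14 → r6=14
SUB r7, r7, r6 → r7=32-14=18
LSR r6, r6, #4 → r6=14>>4=0
LSL r5, r7, #4 → r5=18<<4=288
SUB r5, r5, r6 → r5=288-0=288
MUL r3, r5, r6 → r3=288*0=0
MUL r3, r5, #18 → r3=288*18=5184
MUL r6, r6, #20 → r6=0*20=0
SUB r5, r3, r7 → r5=5184-18=5166
OR r3, r6, r5 → r3=0|5166=5166
halt.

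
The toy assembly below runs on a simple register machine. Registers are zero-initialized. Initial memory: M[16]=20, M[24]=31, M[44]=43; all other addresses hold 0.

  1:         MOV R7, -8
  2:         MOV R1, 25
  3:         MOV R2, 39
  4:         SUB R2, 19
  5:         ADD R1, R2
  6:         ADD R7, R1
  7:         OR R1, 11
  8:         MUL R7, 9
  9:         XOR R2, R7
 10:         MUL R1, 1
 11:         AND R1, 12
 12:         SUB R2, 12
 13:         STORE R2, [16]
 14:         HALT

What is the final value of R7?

after MOV R7, -8: R7=-8
after MOV R1, 25: R1=25
after MOV R2, 39: R2=39
after SUB R2, 19: R2=39-19=20
after ADD R1, R2: R1=25+20=45
after ADD R7, R1: R7=(-8)+45=37
after OR R1, 11: R1=45|11=47
after MUL R7, 9: R7=37*9=333
after XOR R2, R7: R2=20^333=345
after MUL R1, 1: R1=47*1=47
after AND R1, 12: R1=47&12=12
after SUB R2, 12: R2=345-12=333
STORE R2, [16] → M[16]=333
halt.

333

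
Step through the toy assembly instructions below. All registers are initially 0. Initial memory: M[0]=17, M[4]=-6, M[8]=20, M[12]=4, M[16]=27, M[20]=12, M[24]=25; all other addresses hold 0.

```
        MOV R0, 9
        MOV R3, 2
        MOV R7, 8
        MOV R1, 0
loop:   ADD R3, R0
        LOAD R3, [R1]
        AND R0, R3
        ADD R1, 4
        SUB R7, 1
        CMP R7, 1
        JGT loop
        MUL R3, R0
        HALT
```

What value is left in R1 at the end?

28

MOV R0, 9 → R0=9
MOV R3, 2 → R3=2
MOV R7, 8 → R7=8
MOV R1, 0 → R1=0
ADD R3, R0 → R3=2+9=11
LOAD R3, [R1] → R3=M[0]=17
AND R0, R3 → R0=9&17=1
ADD R1, 4 → R1=0+4=4
SUB R7, 1 → R7=8-1=7
CMP R7, 1  (cmp 7,1)
JGT loop: taken
ADD R3, R0 → R3=17+1=18
LOAD R3, [R1] → R3=M[4]=-6
AND R0, R3 → R0=1&(-6)=0
ADD R1, 4 → R1=4+4=8
SUB R7, 1 → R7=7-1=6
CMP R7, 1  (cmp 6,1)
JGT loop: taken
ADD R3, R0 → R3=(-6)+0=-6
LOAD R3, [R1] → R3=M[8]=20
AND R0, R3 → R0=0&20=0
ADD R1, 4 → R1=8+4=12
SUB R7, 1 → R7=6-1=5
CMP R7, 1  (cmp 5,1)
JGT loop: taken
ADD R3, R0 → R3=20+0=20
LOAD R3, [R1] → R3=M[12]=4
AND R0, R3 → R0=0&4=0
ADD R1, 4 → R1=12+4=16
SUB R7, 1 → R7=5-1=4
CMP R7, 1  (cmp 4,1)
JGT loop: taken
ADD R3, R0 → R3=4+0=4
LOAD R3, [R1] → R3=M[16]=27
AND R0, R3 → R0=0&27=0
ADD R1, 4 → R1=16+4=20
SUB R7, 1 → R7=4-1=3
CMP R7, 1  (cmp 3,1)
JGT loop: taken
ADD R3, R0 → R3=27+0=27
LOAD R3, [R1] → R3=M[20]=12
AND R0, R3 → R0=0&12=0
ADD R1, 4 → R1=20+4=24
SUB R7, 1 → R7=3-1=2
CMP R7, 1  (cmp 2,1)
JGT loop: taken
ADD R3, R0 → R3=12+0=12
LOAD R3, [R1] → R3=M[24]=25
AND R0, R3 → R0=0&25=0
ADD R1, 4 → R1=24+4=28
SUB R7, 1 → R7=2-1=1
CMP R7, 1  (cmp 1,1)
JGT loop: not taken
MUL R3, R0 → R3=25*0=0
halt.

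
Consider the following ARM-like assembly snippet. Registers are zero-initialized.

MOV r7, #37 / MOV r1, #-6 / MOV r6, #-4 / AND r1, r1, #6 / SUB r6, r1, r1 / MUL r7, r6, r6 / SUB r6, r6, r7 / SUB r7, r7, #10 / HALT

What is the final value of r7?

MOV r7, #37 → r7=37
MOV r1, #-6 → r1=-6
MOV r6, #-4 → r6=-4
AND r1, r1, #6 → r1=(-6)&6=2
SUB r6, r1, r1 → r6=2-2=0
MUL r7, r6, r6 → r7=0*0=0
SUB r6, r6, r7 → r6=0-0=0
SUB r7, r7, #10 → r7=0-10=-10
halt.

-10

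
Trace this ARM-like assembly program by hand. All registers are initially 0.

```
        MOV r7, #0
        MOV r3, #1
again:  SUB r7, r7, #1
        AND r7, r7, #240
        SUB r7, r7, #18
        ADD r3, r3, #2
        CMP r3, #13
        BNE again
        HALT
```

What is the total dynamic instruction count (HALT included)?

after MOV r7, #0: r7=0
after MOV r3, #1: r3=1
after SUB r7, r7, #1: r7=0-1=-1
after AND r7, r7, #240: r7=(-1)&240=240
after SUB r7, r7, #18: r7=240-18=222
after ADD r3, r3, #2: r3=1+2=3
CMP r3, #13  (cmp 3,13)
BNE again: taken
after SUB r7, r7, #1: r7=222-1=221
after AND r7, r7, #240: r7=221&240=208
after SUB r7, r7, #18: r7=208-18=190
after ADD r3, r3, #2: r3=3+2=5
CMP r3, #13  (cmp 5,13)
BNE again: taken
after SUB r7, r7, #1: r7=190-1=189
after AND r7, r7, #240: r7=189&240=176
after SUB r7, r7, #18: r7=176-18=158
after ADD r3, r3, #2: r3=5+2=7
CMP r3, #13  (cmp 7,13)
BNE again: taken
after SUB r7, r7, #1: r7=158-1=157
after AND r7, r7, #240: r7=157&240=144
after SUB r7, r7, #18: r7=144-18=126
after ADD r3, r3, #2: r3=7+2=9
CMP r3, #13  (cmp 9,13)
BNE again: taken
after SUB r7, r7, #1: r7=126-1=125
after AND r7, r7, #240: r7=125&240=112
after SUB r7, r7, #18: r7=112-18=94
after ADD r3, r3, #2: r3=9+2=11
CMP r3, #13  (cmp 11,13)
BNE again: taken
after SUB r7, r7, #1: r7=94-1=93
after AND r7, r7, #240: r7=93&240=80
after SUB r7, r7, #18: r7=80-18=62
after ADD r3, r3, #2: r3=11+2=13
CMP r3, #13  (cmp 13,13)
BNE again: not taken
halt.
Total executed instructions: 39.

39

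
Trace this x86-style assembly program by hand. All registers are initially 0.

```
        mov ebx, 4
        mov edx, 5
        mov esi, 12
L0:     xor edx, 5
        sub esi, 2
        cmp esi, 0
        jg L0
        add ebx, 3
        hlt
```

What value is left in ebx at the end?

7

after mov ebx, 4: ebx=4
after mov edx, 5: edx=5
after mov esi, 12: esi=12
after xor edx, 5: edx=5^5=0
after sub esi, 2: esi=12-2=10
cmp esi, 0  (cmp 10,0)
jg L0: taken
after xor edx, 5: edx=0^5=5
after sub esi, 2: esi=10-2=8
cmp esi, 0  (cmp 8,0)
jg L0: taken
after xor edx, 5: edx=5^5=0
after sub esi, 2: esi=8-2=6
cmp esi, 0  (cmp 6,0)
jg L0: taken
after xor edx, 5: edx=0^5=5
after sub esi, 2: esi=6-2=4
cmp esi, 0  (cmp 4,0)
jg L0: taken
after xor edx, 5: edx=5^5=0
after sub esi, 2: esi=4-2=2
cmp esi, 0  (cmp 2,0)
jg L0: taken
after xor edx, 5: edx=0^5=5
after sub esi, 2: esi=2-2=0
cmp esi, 0  (cmp 0,0)
jg L0: not taken
after add ebx, 3: ebx=4+3=7
halt.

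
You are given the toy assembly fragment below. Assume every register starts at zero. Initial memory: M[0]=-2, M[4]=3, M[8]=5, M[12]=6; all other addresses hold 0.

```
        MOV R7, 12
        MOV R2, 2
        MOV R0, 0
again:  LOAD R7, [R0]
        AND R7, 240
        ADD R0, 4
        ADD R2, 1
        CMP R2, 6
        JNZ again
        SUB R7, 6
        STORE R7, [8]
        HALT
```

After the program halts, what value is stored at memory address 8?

R7=12
R2=2
R0=0
R7=M[0]=-2
R7=(-2)&240=240
R0=0+4=4
R2=2+1=3
CMP R2, 6  (cmp 3,6)
JNZ again: taken
R7=M[4]=3
R7=3&240=0
R0=4+4=8
R2=3+1=4
CMP R2, 6  (cmp 4,6)
JNZ again: taken
R7=M[8]=5
R7=5&240=0
R0=8+4=12
R2=4+1=5
CMP R2, 6  (cmp 5,6)
JNZ again: taken
R7=M[12]=6
R7=6&240=0
R0=12+4=16
R2=5+1=6
CMP R2, 6  (cmp 6,6)
JNZ again: not taken
R7=0-6=-6
STORE R7, [8] → M[8]=-6
halt.

-6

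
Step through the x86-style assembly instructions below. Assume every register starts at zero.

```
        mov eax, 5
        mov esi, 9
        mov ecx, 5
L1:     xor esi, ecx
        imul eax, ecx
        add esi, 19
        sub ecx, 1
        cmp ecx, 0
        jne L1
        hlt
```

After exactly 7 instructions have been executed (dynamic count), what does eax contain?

after mov eax, 5: eax=5
after mov esi, 9: esi=9
after mov ecx, 5: ecx=5
after xor esi, ecx: esi=9^5=12
after imul eax, ecx: eax=5*5=25
after add esi, 19: esi=12+19=31
after sub ecx, 1: ecx=5-1=4
After step 7: eax = 25.

25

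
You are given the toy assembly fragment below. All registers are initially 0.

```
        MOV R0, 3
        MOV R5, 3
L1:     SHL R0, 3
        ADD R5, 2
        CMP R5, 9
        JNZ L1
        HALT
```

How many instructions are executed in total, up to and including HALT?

15

MOV R0, 3 → R0=3
MOV R5, 3 → R5=3
SHL R0, 3 → R0=3<<3=24
ADD R5, 2 → R5=3+2=5
CMP R5, 9  (cmp 5,9)
JNZ L1: taken
SHL R0, 3 → R0=24<<3=192
ADD R5, 2 → R5=5+2=7
CMP R5, 9  (cmp 7,9)
JNZ L1: taken
SHL R0, 3 → R0=192<<3=1536
ADD R5, 2 → R5=7+2=9
CMP R5, 9  (cmp 9,9)
JNZ L1: not taken
halt.
Total executed instructions: 15.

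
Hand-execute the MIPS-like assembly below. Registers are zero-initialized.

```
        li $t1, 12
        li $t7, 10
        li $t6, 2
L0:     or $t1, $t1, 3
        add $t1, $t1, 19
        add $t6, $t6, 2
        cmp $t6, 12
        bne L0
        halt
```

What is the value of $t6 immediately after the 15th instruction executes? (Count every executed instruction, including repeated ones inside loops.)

after li $t1, 12: $t1=12
after li $t7, 10: $t7=10
after li $t6, 2: $t6=2
after or $t1, $t1, 3: $t1=12|3=15
after add $t1, $t1, 19: $t1=15+19=34
after add $t6, $t6, 2: $t6=2+2=4
cmp $t6, 12  (cmp 4,12)
bne L0: taken
after or $t1, $t1, 3: $t1=34|3=35
after add $t1, $t1, 19: $t1=35+19=54
after add $t6, $t6, 2: $t6=4+2=6
cmp $t6, 12  (cmp 6,12)
bne L0: taken
after or $t1, $t1, 3: $t1=54|3=55
after add $t1, $t1, 19: $t1=55+19=74
After step 15: $t6 = 6.

6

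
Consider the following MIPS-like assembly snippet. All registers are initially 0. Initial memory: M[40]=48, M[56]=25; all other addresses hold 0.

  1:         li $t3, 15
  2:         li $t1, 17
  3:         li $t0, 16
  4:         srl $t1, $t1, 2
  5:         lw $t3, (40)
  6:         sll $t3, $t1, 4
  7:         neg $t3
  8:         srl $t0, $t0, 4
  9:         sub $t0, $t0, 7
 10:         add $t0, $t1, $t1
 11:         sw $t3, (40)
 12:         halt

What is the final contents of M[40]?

-64

$t3=15
$t1=17
$t0=16
$t1=17>>2=4
$t3=M[40]=48
$t3=4<<4=64
$t3=-(64)=-64
$t0=16>>4=1
$t0=1-7=-6
$t0=4+4=8
sw $t3, (40) → M[40]=-64
halt.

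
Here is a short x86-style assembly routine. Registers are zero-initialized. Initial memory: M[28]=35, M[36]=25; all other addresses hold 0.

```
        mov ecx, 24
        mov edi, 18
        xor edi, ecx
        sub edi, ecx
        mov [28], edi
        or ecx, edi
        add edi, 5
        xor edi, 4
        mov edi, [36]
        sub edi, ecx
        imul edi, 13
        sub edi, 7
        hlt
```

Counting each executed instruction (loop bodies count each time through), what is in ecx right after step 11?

ecx=24
edi=18
edi=18^24=10
edi=10-24=-14
mov [28], edi → M[28]=-14
ecx=24|(-14)=-6
edi=(-14)+5=-9
edi=(-9)^4=-13
edi=M[36]=25
edi=25-(-6)=31
edi=31*13=403
After step 11: ecx = -6.

-6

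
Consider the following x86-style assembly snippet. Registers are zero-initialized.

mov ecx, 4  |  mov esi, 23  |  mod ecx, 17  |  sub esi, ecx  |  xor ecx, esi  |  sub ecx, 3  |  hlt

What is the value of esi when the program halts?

mov ecx, 4 → ecx=4
mov esi, 23 → esi=23
mod ecx, 17 → ecx=4%17=4
sub esi, ecx → esi=23-4=19
xor ecx, esi → ecx=4^19=23
sub ecx, 3 → ecx=23-3=20
halt.

19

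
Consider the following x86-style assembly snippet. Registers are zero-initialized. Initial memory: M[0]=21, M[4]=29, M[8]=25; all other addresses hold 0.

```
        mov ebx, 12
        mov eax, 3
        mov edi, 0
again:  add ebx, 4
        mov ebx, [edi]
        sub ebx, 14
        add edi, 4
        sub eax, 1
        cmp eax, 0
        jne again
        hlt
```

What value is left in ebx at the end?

11

after mov ebx, 12: ebx=12
after mov eax, 3: eax=3
after mov edi, 0: edi=0
after add ebx, 4: ebx=12+4=16
after mov ebx, [edi]: ebx=M[0]=21
after sub ebx, 14: ebx=21-14=7
after add edi, 4: edi=0+4=4
after sub eax, 1: eax=3-1=2
cmp eax, 0  (cmp 2,0)
jne again: taken
after add ebx, 4: ebx=7+4=11
after mov ebx, [edi]: ebx=M[4]=29
after sub ebx, 14: ebx=29-14=15
after add edi, 4: edi=4+4=8
after sub eax, 1: eax=2-1=1
cmp eax, 0  (cmp 1,0)
jne again: taken
after add ebx, 4: ebx=15+4=19
after mov ebx, [edi]: ebx=M[8]=25
after sub ebx, 14: ebx=25-14=11
after add edi, 4: edi=8+4=12
after sub eax, 1: eax=1-1=0
cmp eax, 0  (cmp 0,0)
jne again: not taken
halt.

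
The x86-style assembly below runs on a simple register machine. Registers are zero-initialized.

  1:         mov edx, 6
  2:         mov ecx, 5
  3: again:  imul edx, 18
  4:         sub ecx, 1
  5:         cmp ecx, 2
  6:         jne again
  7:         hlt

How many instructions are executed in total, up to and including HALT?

after mov edx, 6: edx=6
after mov ecx, 5: ecx=5
after imul edx, 18: edx=6*18=108
after sub ecx, 1: ecx=5-1=4
cmp ecx, 2  (cmp 4,2)
jne again: taken
after imul edx, 18: edx=108*18=1944
after sub ecx, 1: ecx=4-1=3
cmp ecx, 2  (cmp 3,2)
jne again: taken
after imul edx, 18: edx=1944*18=34992
after sub ecx, 1: ecx=3-1=2
cmp ecx, 2  (cmp 2,2)
jne again: not taken
halt.
Total executed instructions: 15.

15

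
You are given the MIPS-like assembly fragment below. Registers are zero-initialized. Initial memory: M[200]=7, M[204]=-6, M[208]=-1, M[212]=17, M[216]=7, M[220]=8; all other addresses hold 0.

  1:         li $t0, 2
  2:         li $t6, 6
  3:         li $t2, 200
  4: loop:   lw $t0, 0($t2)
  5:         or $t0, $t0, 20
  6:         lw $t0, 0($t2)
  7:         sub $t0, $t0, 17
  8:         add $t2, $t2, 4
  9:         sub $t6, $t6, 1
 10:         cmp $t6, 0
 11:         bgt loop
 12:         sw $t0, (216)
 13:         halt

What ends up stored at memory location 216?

-9

after li $t0, 2: $t0=2
after li $t6, 6: $t6=6
after li $t2, 200: $t2=200
after lw $t0, 0($t2): $t0=M[200]=7
after or $t0, $t0, 20: $t0=7|20=23
after lw $t0, 0($t2): $t0=M[200]=7
after sub $t0, $t0, 17: $t0=7-17=-10
after add $t2, $t2, 4: $t2=200+4=204
after sub $t6, $t6, 1: $t6=6-1=5
cmp $t6, 0  (cmp 5,0)
bgt loop: taken
after lw $t0, 0($t2): $t0=M[204]=-6
after or $t0, $t0, 20: $t0=(-6)|20=-2
after lw $t0, 0($t2): $t0=M[204]=-6
after sub $t0, $t0, 17: $t0=(-6)-17=-23
after add $t2, $t2, 4: $t2=204+4=208
after sub $t6, $t6, 1: $t6=5-1=4
cmp $t6, 0  (cmp 4,0)
bgt loop: taken
after lw $t0, 0($t2): $t0=M[208]=-1
after or $t0, $t0, 20: $t0=(-1)|20=-1
after lw $t0, 0($t2): $t0=M[208]=-1
after sub $t0, $t0, 17: $t0=(-1)-17=-18
after add $t2, $t2, 4: $t2=208+4=212
after sub $t6, $t6, 1: $t6=4-1=3
cmp $t6, 0  (cmp 3,0)
bgt loop: taken
after lw $t0, 0($t2): $t0=M[212]=17
after or $t0, $t0, 20: $t0=17|20=21
after lw $t0, 0($t2): $t0=M[212]=17
after sub $t0, $t0, 17: $t0=17-17=0
after add $t2, $t2, 4: $t2=212+4=216
after sub $t6, $t6, 1: $t6=3-1=2
cmp $t6, 0  (cmp 2,0)
bgt loop: taken
after lw $t0, 0($t2): $t0=M[216]=7
after or $t0, $t0, 20: $t0=7|20=23
after lw $t0, 0($t2): $t0=M[216]=7
after sub $t0, $t0, 17: $t0=7-17=-10
after add $t2, $t2, 4: $t2=216+4=220
after sub $t6, $t6, 1: $t6=2-1=1
cmp $t6, 0  (cmp 1,0)
bgt loop: taken
after lw $t0, 0($t2): $t0=M[220]=8
after or $t0, $t0, 20: $t0=8|20=28
after lw $t0, 0($t2): $t0=M[220]=8
after sub $t0, $t0, 17: $t0=8-17=-9
after add $t2, $t2, 4: $t2=220+4=224
after sub $t6, $t6, 1: $t6=1-1=0
cmp $t6, 0  (cmp 0,0)
bgt loop: not taken
sw $t0, (216) → M[216]=-9
halt.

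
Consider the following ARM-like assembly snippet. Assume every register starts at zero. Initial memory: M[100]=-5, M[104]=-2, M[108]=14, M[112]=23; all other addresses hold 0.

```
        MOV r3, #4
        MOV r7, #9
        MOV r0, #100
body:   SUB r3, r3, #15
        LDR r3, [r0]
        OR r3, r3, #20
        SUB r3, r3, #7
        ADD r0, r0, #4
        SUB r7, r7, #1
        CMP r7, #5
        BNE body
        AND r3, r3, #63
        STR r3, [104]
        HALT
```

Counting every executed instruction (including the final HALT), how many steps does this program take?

after MOV r3, #4: r3=4
after MOV r7, #9: r7=9
after MOV r0, #100: r0=100
after SUB r3, r3, #15: r3=4-15=-11
after LDR r3, [r0]: r3=M[100]=-5
after OR r3, r3, #20: r3=(-5)|20=-1
after SUB r3, r3, #7: r3=(-1)-7=-8
after ADD r0, r0, #4: r0=100+4=104
after SUB r7, r7, #1: r7=9-1=8
CMP r7, #5  (cmp 8,5)
BNE body: taken
after SUB r3, r3, #15: r3=(-8)-15=-23
after LDR r3, [r0]: r3=M[104]=-2
after OR r3, r3, #20: r3=(-2)|20=-2
after SUB r3, r3, #7: r3=(-2)-7=-9
after ADD r0, r0, #4: r0=104+4=108
after SUB r7, r7, #1: r7=8-1=7
CMP r7, #5  (cmp 7,5)
BNE body: taken
after SUB r3, r3, #15: r3=(-9)-15=-24
after LDR r3, [r0]: r3=M[108]=14
after OR r3, r3, #20: r3=14|20=30
after SUB r3, r3, #7: r3=30-7=23
after ADD r0, r0, #4: r0=108+4=112
after SUB r7, r7, #1: r7=7-1=6
CMP r7, #5  (cmp 6,5)
BNE body: taken
after SUB r3, r3, #15: r3=23-15=8
after LDR r3, [r0]: r3=M[112]=23
after OR r3, r3, #20: r3=23|20=23
after SUB r3, r3, #7: r3=23-7=16
after ADD r0, r0, #4: r0=112+4=116
after SUB r7, r7, #1: r7=6-1=5
CMP r7, #5  (cmp 5,5)
BNE body: not taken
after AND r3, r3, #63: r3=16&63=16
STR r3, [104] → M[104]=16
halt.
Total executed instructions: 38.

38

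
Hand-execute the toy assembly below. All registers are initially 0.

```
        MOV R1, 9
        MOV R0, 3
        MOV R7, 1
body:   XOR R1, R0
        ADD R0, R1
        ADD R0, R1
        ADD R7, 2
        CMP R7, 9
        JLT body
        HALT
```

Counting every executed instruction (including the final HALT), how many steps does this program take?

after MOV R1, 9: R1=9
after MOV R0, 3: R0=3
after MOV R7, 1: R7=1
after XOR R1, R0: R1=9^3=10
after ADD R0, R1: R0=3+10=13
after ADD R0, R1: R0=13+10=23
after ADD R7, 2: R7=1+2=3
CMP R7, 9  (cmp 3,9)
JLT body: taken
after XOR R1, R0: R1=10^23=29
after ADD R0, R1: R0=23+29=52
after ADD R0, R1: R0=52+29=81
after ADD R7, 2: R7=3+2=5
CMP R7, 9  (cmp 5,9)
JLT body: taken
after XOR R1, R0: R1=29^81=76
after ADD R0, R1: R0=81+76=157
after ADD R0, R1: R0=157+76=233
after ADD R7, 2: R7=5+2=7
CMP R7, 9  (cmp 7,9)
JLT body: taken
after XOR R1, R0: R1=76^233=165
after ADD R0, R1: R0=233+165=398
after ADD R0, R1: R0=398+165=563
after ADD R7, 2: R7=7+2=9
CMP R7, 9  (cmp 9,9)
JLT body: not taken
halt.
Total executed instructions: 28.

28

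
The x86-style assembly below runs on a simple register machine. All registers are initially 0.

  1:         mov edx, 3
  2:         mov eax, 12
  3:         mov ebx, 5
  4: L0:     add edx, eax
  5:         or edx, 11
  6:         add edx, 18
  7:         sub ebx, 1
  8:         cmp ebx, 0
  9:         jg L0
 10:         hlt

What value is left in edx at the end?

161

after mov edx, 3: edx=3
after mov eax, 12: eax=12
after mov ebx, 5: ebx=5
after add edx, eax: edx=3+12=15
after or edx, 11: edx=15|11=15
after add edx, 18: edx=15+18=33
after sub ebx, 1: ebx=5-1=4
cmp ebx, 0  (cmp 4,0)
jg L0: taken
after add edx, eax: edx=33+12=45
after or edx, 11: edx=45|11=47
after add edx, 18: edx=47+18=65
after sub ebx, 1: ebx=4-1=3
cmp ebx, 0  (cmp 3,0)
jg L0: taken
after add edx, eax: edx=65+12=77
after or edx, 11: edx=77|11=79
after add edx, 18: edx=79+18=97
after sub ebx, 1: ebx=3-1=2
cmp ebx, 0  (cmp 2,0)
jg L0: taken
after add edx, eax: edx=97+12=109
after or edx, 11: edx=109|11=111
after add edx, 18: edx=111+18=129
after sub ebx, 1: ebx=2-1=1
cmp ebx, 0  (cmp 1,0)
jg L0: taken
after add edx, eax: edx=129+12=141
after or edx, 11: edx=141|11=143
after add edx, 18: edx=143+18=161
after sub ebx, 1: ebx=1-1=0
cmp ebx, 0  (cmp 0,0)
jg L0: not taken
halt.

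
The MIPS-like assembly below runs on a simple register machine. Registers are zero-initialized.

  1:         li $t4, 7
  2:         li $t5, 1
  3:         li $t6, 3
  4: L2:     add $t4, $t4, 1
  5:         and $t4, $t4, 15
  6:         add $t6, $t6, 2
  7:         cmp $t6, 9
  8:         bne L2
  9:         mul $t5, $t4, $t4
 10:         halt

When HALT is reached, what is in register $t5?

after li $t4, 7: $t4=7
after li $t5, 1: $t5=1
after li $t6, 3: $t6=3
after add $t4, $t4, 1: $t4=7+1=8
after and $t4, $t4, 15: $t4=8&15=8
after add $t6, $t6, 2: $t6=3+2=5
cmp $t6, 9  (cmp 5,9)
bne L2: taken
after add $t4, $t4, 1: $t4=8+1=9
after and $t4, $t4, 15: $t4=9&15=9
after add $t6, $t6, 2: $t6=5+2=7
cmp $t6, 9  (cmp 7,9)
bne L2: taken
after add $t4, $t4, 1: $t4=9+1=10
after and $t4, $t4, 15: $t4=10&15=10
after add $t6, $t6, 2: $t6=7+2=9
cmp $t6, 9  (cmp 9,9)
bne L2: not taken
after mul $t5, $t4, $t4: $t5=10*10=100
halt.

100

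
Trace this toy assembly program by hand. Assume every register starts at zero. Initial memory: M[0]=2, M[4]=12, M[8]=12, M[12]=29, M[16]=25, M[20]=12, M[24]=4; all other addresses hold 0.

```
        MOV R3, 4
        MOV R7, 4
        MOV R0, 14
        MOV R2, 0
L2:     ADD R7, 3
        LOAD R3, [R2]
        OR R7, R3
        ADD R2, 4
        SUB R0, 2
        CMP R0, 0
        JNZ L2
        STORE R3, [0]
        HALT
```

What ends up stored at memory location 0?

4

MOV R3, 4 → R3=4
MOV R7, 4 → R7=4
MOV R0, 14 → R0=14
MOV R2, 0 → R2=0
ADD R7, 3 → R7=4+3=7
LOAD R3, [R2] → R3=M[0]=2
OR R7, R3 → R7=7|2=7
ADD R2, 4 → R2=0+4=4
SUB R0, 2 → R0=14-2=12
CMP R0, 0  (cmp 12,0)
JNZ L2: taken
ADD R7, 3 → R7=7+3=10
LOAD R3, [R2] → R3=M[4]=12
OR R7, R3 → R7=10|12=14
ADD R2, 4 → R2=4+4=8
SUB R0, 2 → R0=12-2=10
CMP R0, 0  (cmp 10,0)
JNZ L2: taken
ADD R7, 3 → R7=14+3=17
LOAD R3, [R2] → R3=M[8]=12
OR R7, R3 → R7=17|12=29
ADD R2, 4 → R2=8+4=12
SUB R0, 2 → R0=10-2=8
CMP R0, 0  (cmp 8,0)
JNZ L2: taken
ADD R7, 3 → R7=29+3=32
LOAD R3, [R2] → R3=M[12]=29
OR R7, R3 → R7=32|29=61
ADD R2, 4 → R2=12+4=16
SUB R0, 2 → R0=8-2=6
CMP R0, 0  (cmp 6,0)
JNZ L2: taken
ADD R7, 3 → R7=61+3=64
LOAD R3, [R2] → R3=M[16]=25
OR R7, R3 → R7=64|25=89
ADD R2, 4 → R2=16+4=20
SUB R0, 2 → R0=6-2=4
CMP R0, 0  (cmp 4,0)
JNZ L2: taken
ADD R7, 3 → R7=89+3=92
LOAD R3, [R2] → R3=M[20]=12
OR R7, R3 → R7=92|12=92
ADD R2, 4 → R2=20+4=24
SUB R0, 2 → R0=4-2=2
CMP R0, 0  (cmp 2,0)
JNZ L2: taken
ADD R7, 3 → R7=92+3=95
LOAD R3, [R2] → R3=M[24]=4
OR R7, R3 → R7=95|4=95
ADD R2, 4 → R2=24+4=28
SUB R0, 2 → R0=2-2=0
CMP R0, 0  (cmp 0,0)
JNZ L2: not taken
STORE R3, [0] → M[0]=4
halt.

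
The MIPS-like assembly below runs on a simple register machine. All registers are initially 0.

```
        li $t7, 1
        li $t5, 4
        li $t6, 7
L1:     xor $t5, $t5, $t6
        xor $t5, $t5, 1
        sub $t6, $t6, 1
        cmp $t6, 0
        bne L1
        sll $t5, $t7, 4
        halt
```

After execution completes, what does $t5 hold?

16

after li $t7, 1: $t7=1
after li $t5, 4: $t5=4
after li $t6, 7: $t6=7
after xor $t5, $t5, $t6: $t5=4^7=3
after xor $t5, $t5, 1: $t5=3^1=2
after sub $t6, $t6, 1: $t6=7-1=6
cmp $t6, 0  (cmp 6,0)
bne L1: taken
after xor $t5, $t5, $t6: $t5=2^6=4
after xor $t5, $t5, 1: $t5=4^1=5
after sub $t6, $t6, 1: $t6=6-1=5
cmp $t6, 0  (cmp 5,0)
bne L1: taken
after xor $t5, $t5, $t6: $t5=5^5=0
after xor $t5, $t5, 1: $t5=0^1=1
after sub $t6, $t6, 1: $t6=5-1=4
cmp $t6, 0  (cmp 4,0)
bne L1: taken
after xor $t5, $t5, $t6: $t5=1^4=5
after xor $t5, $t5, 1: $t5=5^1=4
after sub $t6, $t6, 1: $t6=4-1=3
cmp $t6, 0  (cmp 3,0)
bne L1: taken
after xor $t5, $t5, $t6: $t5=4^3=7
after xor $t5, $t5, 1: $t5=7^1=6
after sub $t6, $t6, 1: $t6=3-1=2
cmp $t6, 0  (cmp 2,0)
bne L1: taken
after xor $t5, $t5, $t6: $t5=6^2=4
after xor $t5, $t5, 1: $t5=4^1=5
after sub $t6, $t6, 1: $t6=2-1=1
cmp $t6, 0  (cmp 1,0)
bne L1: taken
after xor $t5, $t5, $t6: $t5=5^1=4
after xor $t5, $t5, 1: $t5=4^1=5
after sub $t6, $t6, 1: $t6=1-1=0
cmp $t6, 0  (cmp 0,0)
bne L1: not taken
after sll $t5, $t7, 4: $t5=1<<4=16
halt.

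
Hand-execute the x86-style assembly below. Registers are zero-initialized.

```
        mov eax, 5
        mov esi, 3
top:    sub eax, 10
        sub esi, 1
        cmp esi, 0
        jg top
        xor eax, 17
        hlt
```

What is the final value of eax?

mov eax, 5 → eax=5
mov esi, 3 → esi=3
sub eax, 10 → eax=5-10=-5
sub esi, 1 → esi=3-1=2
cmp esi, 0  (cmp 2,0)
jg top: taken
sub eax, 10 → eax=(-5)-10=-15
sub esi, 1 → esi=2-1=1
cmp esi, 0  (cmp 1,0)
jg top: taken
sub eax, 10 → eax=(-15)-10=-25
sub esi, 1 → esi=1-1=0
cmp esi, 0  (cmp 0,0)
jg top: not taken
xor eax, 17 → eax=(-25)^17=-10
halt.

-10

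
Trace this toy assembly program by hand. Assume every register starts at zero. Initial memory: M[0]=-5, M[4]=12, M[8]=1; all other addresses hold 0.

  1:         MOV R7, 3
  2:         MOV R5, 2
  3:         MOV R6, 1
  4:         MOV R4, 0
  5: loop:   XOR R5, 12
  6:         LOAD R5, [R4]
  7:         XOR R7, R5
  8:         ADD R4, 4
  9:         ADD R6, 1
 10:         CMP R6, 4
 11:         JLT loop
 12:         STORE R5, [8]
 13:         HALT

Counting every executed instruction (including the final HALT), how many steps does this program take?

after MOV R7, 3: R7=3
after MOV R5, 2: R5=2
after MOV R6, 1: R6=1
after MOV R4, 0: R4=0
after XOR R5, 12: R5=2^12=14
after LOAD R5, [R4]: R5=M[0]=-5
after XOR R7, R5: R7=3^(-5)=-8
after ADD R4, 4: R4=0+4=4
after ADD R6, 1: R6=1+1=2
CMP R6, 4  (cmp 2,4)
JLT loop: taken
after XOR R5, 12: R5=(-5)^12=-9
after LOAD R5, [R4]: R5=M[4]=12
after XOR R7, R5: R7=(-8)^12=-12
after ADD R4, 4: R4=4+4=8
after ADD R6, 1: R6=2+1=3
CMP R6, 4  (cmp 3,4)
JLT loop: taken
after XOR R5, 12: R5=12^12=0
after LOAD R5, [R4]: R5=M[8]=1
after XOR R7, R5: R7=(-12)^1=-11
after ADD R4, 4: R4=8+4=12
after ADD R6, 1: R6=3+1=4
CMP R6, 4  (cmp 4,4)
JLT loop: not taken
STORE R5, [8] → M[8]=1
halt.
Total executed instructions: 27.

27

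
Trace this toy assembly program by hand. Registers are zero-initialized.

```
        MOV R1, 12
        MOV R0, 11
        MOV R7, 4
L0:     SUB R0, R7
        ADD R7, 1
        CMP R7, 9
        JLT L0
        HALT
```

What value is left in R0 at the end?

-19

after MOV R1, 12: R1=12
after MOV R0, 11: R0=11
after MOV R7, 4: R7=4
after SUB R0, R7: R0=11-4=7
after ADD R7, 1: R7=4+1=5
CMP R7, 9  (cmp 5,9)
JLT L0: taken
after SUB R0, R7: R0=7-5=2
after ADD R7, 1: R7=5+1=6
CMP R7, 9  (cmp 6,9)
JLT L0: taken
after SUB R0, R7: R0=2-6=-4
after ADD R7, 1: R7=6+1=7
CMP R7, 9  (cmp 7,9)
JLT L0: taken
after SUB R0, R7: R0=(-4)-7=-11
after ADD R7, 1: R7=7+1=8
CMP R7, 9  (cmp 8,9)
JLT L0: taken
after SUB R0, R7: R0=(-11)-8=-19
after ADD R7, 1: R7=8+1=9
CMP R7, 9  (cmp 9,9)
JLT L0: not taken
halt.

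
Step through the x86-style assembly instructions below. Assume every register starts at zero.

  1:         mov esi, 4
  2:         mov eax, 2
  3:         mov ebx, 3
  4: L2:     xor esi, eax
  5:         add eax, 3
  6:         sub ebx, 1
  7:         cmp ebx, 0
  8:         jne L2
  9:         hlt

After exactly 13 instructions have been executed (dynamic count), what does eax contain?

8

mov esi, 4 → esi=4
mov eax, 2 → eax=2
mov ebx, 3 → ebx=3
xor esi, eax → esi=4^2=6
add eax, 3 → eax=2+3=5
sub ebx, 1 → ebx=3-1=2
cmp ebx, 0  (cmp 2,0)
jne L2: taken
xor esi, eax → esi=6^5=3
add eax, 3 → eax=5+3=8
sub ebx, 1 → ebx=2-1=1
cmp ebx, 0  (cmp 1,0)
jne L2: taken
After step 13: eax = 8.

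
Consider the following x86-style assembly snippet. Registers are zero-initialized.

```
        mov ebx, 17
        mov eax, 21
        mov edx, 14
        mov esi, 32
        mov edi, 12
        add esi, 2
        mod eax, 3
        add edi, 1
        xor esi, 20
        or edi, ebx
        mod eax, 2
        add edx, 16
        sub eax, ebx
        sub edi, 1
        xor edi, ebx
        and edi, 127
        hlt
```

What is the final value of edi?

after mov ebx, 17: ebx=17
after mov eax, 21: eax=21
after mov edx, 14: edx=14
after mov esi, 32: esi=32
after mov edi, 12: edi=12
after add esi, 2: esi=32+2=34
after mod eax, 3: eax=21%3=0
after add edi, 1: edi=12+1=13
after xor esi, 20: esi=34^20=54
after or edi, ebx: edi=13|17=29
after mod eax, 2: eax=0%2=0
after add edx, 16: edx=14+16=30
after sub eax, ebx: eax=0-17=-17
after sub edi, 1: edi=29-1=28
after xor edi, ebx: edi=28^17=13
after and edi, 127: edi=13&127=13
halt.

13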